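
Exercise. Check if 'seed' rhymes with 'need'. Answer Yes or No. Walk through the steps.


Rime (stressed vowel + following sounds) of 'seed': -eed = /iːd/
Rime of 'need': -eed = /iːd/
/iːd/ and /iːd/ are the same ending sound, so the words rhyme.

Yes


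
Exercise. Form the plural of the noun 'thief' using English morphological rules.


Apply rule: Change -f to -ves. 'thief' becomes 'thieves'.

thieves


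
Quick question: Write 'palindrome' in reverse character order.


Reverse 'palindrome' character by character: 'emordnilap'.

emordnilap


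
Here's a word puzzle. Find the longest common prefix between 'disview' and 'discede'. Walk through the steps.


Compare from the start: 3 characters match: 'dis'. Mismatch at position 4: 'v' vs 'c'.

dis


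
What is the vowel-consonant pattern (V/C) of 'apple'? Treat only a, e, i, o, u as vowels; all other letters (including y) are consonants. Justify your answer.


Letter mapping: a = V, p = C, p = C, l = C, e = V.

VCCCV


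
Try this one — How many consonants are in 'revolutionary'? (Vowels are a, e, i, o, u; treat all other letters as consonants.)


Consonants in 'revolutionary': r, v, l, t, n, r, y = 7 consonants.

7


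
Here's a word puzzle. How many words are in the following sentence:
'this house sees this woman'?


Split into words: this | house | sees | this | woman = 5 words.

5


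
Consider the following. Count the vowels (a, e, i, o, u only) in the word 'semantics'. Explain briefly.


Vowels in 'semantics': e, a, i = 3 vowels.

3


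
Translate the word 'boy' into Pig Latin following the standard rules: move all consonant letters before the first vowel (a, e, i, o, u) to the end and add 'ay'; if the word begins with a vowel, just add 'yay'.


'boy': move consonant cluster 'b' to end and add 'ay': 'oybay'.

oybay


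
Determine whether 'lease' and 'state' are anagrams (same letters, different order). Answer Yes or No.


Sorted letters of 'lease': 'aeels'
Sorted letters of 'state': 'aestt'
They do not match.

No


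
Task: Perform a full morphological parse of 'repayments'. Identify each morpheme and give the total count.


Step 1: Identify prefix: 're' (meaning: again)
Step 2: Identify root: 'pay'
Step 3: Identify suffix(es): 'ment, s'
Decomposition: re- (prefix: again) + pay (root) + -ment (suffix: action/result) + -s (plural)
Total morphemes: 4

4 morphemes (re- (prefix: again) + pay (root) + -ment (suffix: action/result) + -s (plural))


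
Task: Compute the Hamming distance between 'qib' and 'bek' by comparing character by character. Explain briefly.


Alignment:
Position 1: 'q' vs 'b' = DIFFER
Position 2: 'i' vs 'e' = DIFFER
Position 3: 'b' vs 'k' = DIFFER
Total differences: 3

3


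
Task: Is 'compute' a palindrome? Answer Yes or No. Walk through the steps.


Forward: 'compute'
Reversed: 'etupmoc'
They differ.

No


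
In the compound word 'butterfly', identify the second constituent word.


Split 'butterfly' into 'butter' + 'fly'. The second part is 'fly'.

fly


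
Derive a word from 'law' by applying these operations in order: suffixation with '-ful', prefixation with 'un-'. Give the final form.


Step 1: Add suffix '-ful' to 'law' = 'lawful'
Step 2: Add prefix 'un-' to 'lawful' = 'unlawful'

unlawful


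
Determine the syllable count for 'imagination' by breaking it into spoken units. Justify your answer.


Break 'imagination' into syllables: i-mag-i-na-tion -> i | mag | i | na | tion = 5 syllables

5 syllables


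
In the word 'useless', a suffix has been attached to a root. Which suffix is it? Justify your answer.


The word 'useless' = 'use' (root) + '-less' (suffix). The suffix is '-less'.

less


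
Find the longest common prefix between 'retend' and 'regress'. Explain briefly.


Compare from the start: 2 characters match: 're'. Mismatch at position 3: 't' vs 'g'.

re


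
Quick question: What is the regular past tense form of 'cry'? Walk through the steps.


Apply rule: Change -y to -ied. 'cry' becomes 'cried'.

cried


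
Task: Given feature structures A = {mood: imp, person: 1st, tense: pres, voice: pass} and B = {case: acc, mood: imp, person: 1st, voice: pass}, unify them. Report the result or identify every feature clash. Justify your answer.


Compare features:
case: A=_ vs B=acc -> unified: acc
mood: A=imp vs B=imp -> unified: imp
person: A=1st vs B=1st -> unified: 1st
tense: A=pres vs B=_ -> unified: pres
voice: A=pass vs B=pass -> unified: pass
No clashes found.

Unified: {case: acc, mood: imp, person: 1st, tense: pres, voice: pass}


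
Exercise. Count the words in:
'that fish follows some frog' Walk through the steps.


Split into words: that | fish | follows | some | frog = 5 words.

5


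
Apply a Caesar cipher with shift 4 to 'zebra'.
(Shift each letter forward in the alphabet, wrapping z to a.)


Shift each letter by 4: z -> d, e -> i, b -> f, r -> v, a -> e. Result: 'difve'.

difve


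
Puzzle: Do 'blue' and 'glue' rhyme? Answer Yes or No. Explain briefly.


Rime (stressed vowel + following sounds) of 'blue': -ue = /uː/
Rime of 'glue': -ue = /uː/
/uː/ and /uː/ are the same ending sound, so the words rhyme.

Yes


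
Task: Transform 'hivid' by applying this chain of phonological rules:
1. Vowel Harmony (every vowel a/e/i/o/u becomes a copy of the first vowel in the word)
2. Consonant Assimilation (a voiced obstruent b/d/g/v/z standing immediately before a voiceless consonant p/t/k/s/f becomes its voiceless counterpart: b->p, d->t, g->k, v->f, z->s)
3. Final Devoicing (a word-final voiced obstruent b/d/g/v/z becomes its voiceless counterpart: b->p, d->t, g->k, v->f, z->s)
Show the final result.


Starting form: 'hivid'
Rule 1: Vowel Harmony: all vowels already match. No change.
Rule 2: Consonant Assimilation: no voiced obstruent (b/d/g/v/z) stands immediately before a voiceless consonant (p/t/k/s/f). No change.
Rule 3: Final Devoicing: word-final voiced obstruent 'd' becomes voiceless 't'. 'hivid' -> 'hivit'
Final form: 'hivit'

hivit


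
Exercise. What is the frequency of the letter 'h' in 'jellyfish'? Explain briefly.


Letter 'h' in 'jellyfish': found at position(s) 9 = 1 occurrence(s).

1


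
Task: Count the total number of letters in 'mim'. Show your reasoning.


Spell out 'mim' and number each letter: m(1), i(2), m(3). Total: 3 letters.

3


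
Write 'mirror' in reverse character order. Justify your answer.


Reverse 'mirror' character by character: 'rorrim'.

rorrim


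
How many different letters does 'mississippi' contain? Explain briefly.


Unique letters in 'mississippi': {i, m, p, s} = 4 distinct letters.

4


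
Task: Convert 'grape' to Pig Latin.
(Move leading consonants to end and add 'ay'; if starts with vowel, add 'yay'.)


'grape': move consonant cluster 'gr' to end and add 'ay': 'apegray'.

apegray


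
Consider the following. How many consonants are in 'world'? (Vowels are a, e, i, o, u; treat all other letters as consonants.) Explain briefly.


Consonants in 'world': w, r, l, d = 4 consonants.

4


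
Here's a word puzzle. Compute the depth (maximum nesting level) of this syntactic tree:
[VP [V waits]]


Count bracket nesting levels:
'[' at pos 0: depth = 1
'[' at pos 4: depth = 2
Maximum depth reached: 2

2


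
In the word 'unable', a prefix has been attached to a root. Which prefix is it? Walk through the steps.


The word 'unable' = 'un' (prefix) + 'able' (root). The prefix is 'un'.

un


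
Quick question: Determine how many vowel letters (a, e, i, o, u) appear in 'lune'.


Vowels in 'lune': u, e = 2 vowels.

2


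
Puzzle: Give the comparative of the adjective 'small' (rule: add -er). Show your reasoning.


Apply comparative formation (add -er): 'small' -> 'smaller'.

smaller


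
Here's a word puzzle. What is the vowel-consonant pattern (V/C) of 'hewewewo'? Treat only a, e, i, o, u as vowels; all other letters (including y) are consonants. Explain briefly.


Letter mapping: h = C, e = V, w = C, e = V, w = C, e = V, w = C, o = V.

CVCVCVCV


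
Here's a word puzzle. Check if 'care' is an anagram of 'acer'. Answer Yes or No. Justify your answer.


Sorted letters of 'care': 'acer'
Sorted letters of 'acer': 'acer'
They match.

Yes


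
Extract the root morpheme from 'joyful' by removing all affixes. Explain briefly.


Remove suffix '-ful' from 'joyful' to get root 'joy'.

joy


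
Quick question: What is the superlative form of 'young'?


Apply superlative formation (add -est): 'young' -> 'youngest'.

youngest


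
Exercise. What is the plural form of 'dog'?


Apply rule: Add -s. 'dog' becomes 'dogs'.

dogs


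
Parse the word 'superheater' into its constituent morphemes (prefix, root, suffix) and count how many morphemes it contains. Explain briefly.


Step 1: Identify prefix: 'super' (meaning: above)
Step 2: Identify root: 'heat'
Step 3: Identify suffix(es): 'er'
Decomposition: super- (prefix: above) + heat (root) + -er (suffix: one who)
Total morphemes: 3

3 morphemes (super- (prefix: above) + heat (root) + -er (suffix: one who))


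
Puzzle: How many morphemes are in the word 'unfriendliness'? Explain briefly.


Decomposition: un- (prefix) + friend (root) + -ly (suffix) + -ness (suffix) = 4 morpheme(s)

4 morphemes


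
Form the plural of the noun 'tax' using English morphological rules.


Apply rule: Add -es (sibilant/fricative ending). 'tax' becomes 'taxes'.

taxes


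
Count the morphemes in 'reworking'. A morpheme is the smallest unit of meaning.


Decomposition: re- (prefix) + work (root) + -ing (suffix) = 3 morpheme(s)

3 morphemes


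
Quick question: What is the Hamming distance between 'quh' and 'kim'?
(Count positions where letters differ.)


Alignment:
Position 1: 'q' vs 'k' = DIFFER
Position 2: 'u' vs 'i' = DIFFER
Position 3: 'h' vs 'm' = DIFFER
Total differences: 3

3


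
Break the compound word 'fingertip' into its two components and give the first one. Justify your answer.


Split 'fingertip' into 'finger' + 'tip'. The first part is 'finger'.

finger


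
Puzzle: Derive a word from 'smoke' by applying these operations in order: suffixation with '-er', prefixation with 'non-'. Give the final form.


Step 1: Add suffix '-er' to 'smoke' = 'smoker'
Step 2: Add prefix 'non-' to 'smoker' = 'nonsmoker'

nonsmoker


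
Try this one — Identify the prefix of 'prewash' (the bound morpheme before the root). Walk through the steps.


The word 'prewash' = 'pre' (prefix) + 'wash' (root). The prefix is 'pre'.

pre


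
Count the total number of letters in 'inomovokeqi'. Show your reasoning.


Spell out 'inomovokeqi' and number each letter: i(1), n(2), o(3), m(4), o(5), v(6), o(7), k(8), e(9), q(10), i(11). Total: 11 letters.

11


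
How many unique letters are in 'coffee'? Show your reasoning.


Unique letters in 'coffee': {c, e, f, o} = 4 distinct letters.

4


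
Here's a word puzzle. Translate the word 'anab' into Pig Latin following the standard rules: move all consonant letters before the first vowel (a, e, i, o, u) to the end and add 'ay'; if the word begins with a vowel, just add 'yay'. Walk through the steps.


'anab' starts with a vowel, so add 'yay': 'anabyay'.

anabyay


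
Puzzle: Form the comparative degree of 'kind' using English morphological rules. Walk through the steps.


Apply comparative formation (add -er): 'kind' -> 'kinder'.

kinder


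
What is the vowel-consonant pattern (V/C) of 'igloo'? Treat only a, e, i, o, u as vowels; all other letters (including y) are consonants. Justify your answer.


Letter mapping: i = V, g = C, l = C, o = V, o = V.

VCCVV


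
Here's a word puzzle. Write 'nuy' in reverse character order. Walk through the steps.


Reverse 'nuy' character by character: 'yun'.

yun


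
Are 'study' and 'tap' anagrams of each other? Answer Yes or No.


Sorted letters of 'study': 'dstuy'
Sorted letters of 'tap': 'apt'
They do not match.

No


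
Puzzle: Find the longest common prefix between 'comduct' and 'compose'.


Compare from the start: 3 characters match: 'com'. Mismatch at position 4: 'd' vs 'p'.

com


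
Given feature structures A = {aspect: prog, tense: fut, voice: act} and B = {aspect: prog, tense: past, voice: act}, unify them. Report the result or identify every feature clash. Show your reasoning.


Compare features:
aspect: A=prog vs B=prog -> unified: prog
tense: A=fut vs B=past -> CLASH
voice: A=act vs B=act -> unified: act
Clash detected on feature 'tense' (fut vs past); unification fails.

CLASH on 'tense' (fut vs past)


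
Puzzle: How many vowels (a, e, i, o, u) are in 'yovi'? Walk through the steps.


Vowels in 'yovi': o, i = 2 vowels.

2


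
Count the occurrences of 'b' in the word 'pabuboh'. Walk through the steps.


Letter 'b' in 'pabuboh': found at position(s) 3, 5 = 2 occurrence(s).

2


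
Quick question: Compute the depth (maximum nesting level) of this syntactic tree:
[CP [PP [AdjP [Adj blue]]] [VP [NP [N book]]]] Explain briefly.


Count bracket nesting levels:
'[' at pos 0: depth = 1
'[' at pos 4: depth = 2
'[' at pos 8: depth = 3
'[' at pos 14: depth = 4
'[' at pos 27: depth = 2
'[' at pos 31: depth = 3
'[' at pos 35: depth = 4
Maximum depth reached: 4

4


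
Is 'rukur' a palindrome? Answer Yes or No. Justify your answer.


Forward: 'rukur'
Reversed: 'rukur'
They are identical.

Yes


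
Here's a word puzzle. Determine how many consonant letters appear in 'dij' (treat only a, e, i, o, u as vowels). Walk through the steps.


Consonants in 'dij': d, j = 2 consonants.

2


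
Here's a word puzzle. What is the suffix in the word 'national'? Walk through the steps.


The word 'national' = 'nation' (root) + '-al' (suffix). The suffix is '-al'.

al


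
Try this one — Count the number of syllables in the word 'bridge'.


Break 'bridge' into syllables: bridge -> bridge = 1 syllable

1 syllable


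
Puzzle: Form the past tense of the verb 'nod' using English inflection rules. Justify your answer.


Apply rule: Double final consonant and add -ed. 'nod' becomes 'nodded'.

nodded


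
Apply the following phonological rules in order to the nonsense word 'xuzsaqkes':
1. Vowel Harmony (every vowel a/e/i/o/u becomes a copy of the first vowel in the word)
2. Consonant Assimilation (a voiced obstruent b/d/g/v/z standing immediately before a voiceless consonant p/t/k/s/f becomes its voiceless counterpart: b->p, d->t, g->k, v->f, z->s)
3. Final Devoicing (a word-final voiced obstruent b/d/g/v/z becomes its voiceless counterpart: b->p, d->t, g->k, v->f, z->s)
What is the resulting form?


Starting form: 'xuzsaqkes'
Rule 1: Vowel Harmony: all vowels become 'u' (matching first vowel). 'xuzsaqkes' -> 'xuzsuqkus'
Rule 2: Consonant Assimilation: voiced obstruent before voiceless consonant becomes voiceless ('zs' -> 'ss'). 'xuzsuqkus' -> 'xussuqkus'
Rule 3: Final Devoicing: final consonant 's' is not one of the voiced obstruents b/d/g/v/z. No change.
Final form: 'xussuqkus'

xussuqkus


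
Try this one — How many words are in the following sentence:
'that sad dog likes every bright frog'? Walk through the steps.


Split into words: that | sad | dog | likes | every | bright | frog = 7 words.

7


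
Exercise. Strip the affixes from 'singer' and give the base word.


Remove suffix '-er' from 'singer' to get root 'sing'.

sing


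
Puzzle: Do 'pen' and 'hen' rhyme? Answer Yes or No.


Rime (stressed vowel + following sounds) of 'pen': -en = /ɛn/
Rime of 'hen': -en = /ɛn/
/ɛn/ and /ɛn/ are the same ending sound, so the words rhyme.

Yes


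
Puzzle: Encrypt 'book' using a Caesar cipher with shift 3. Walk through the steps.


Shift each letter by 3: b -> e, o -> r, o -> r, k -> n. Result: 'errn'.

errn


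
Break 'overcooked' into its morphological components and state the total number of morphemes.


Step 1: Identify prefix: 'over' (meaning: excessively)
Step 2: Identify root: 'cook'
Step 3: Identify suffix(es): 'ed'
Decomposition: over- (prefix: excessively) + cook (root) + -ed (suffix: past)
Total morphemes: 3

3 morphemes (over- (prefix: excessively) + cook (root) + -ed (suffix: past))


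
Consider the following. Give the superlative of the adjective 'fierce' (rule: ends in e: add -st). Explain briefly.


Apply superlative formation (ends in e: add -st): 'fierce' -> 'fiercest'.

fiercest


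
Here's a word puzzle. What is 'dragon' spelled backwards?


Reverse 'dragon' character by character: 'nogard'.

nogard


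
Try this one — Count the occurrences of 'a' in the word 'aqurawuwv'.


Letter 'a' in 'aqurawuwv': found at position(s) 1, 5 = 2 occurrence(s).

2


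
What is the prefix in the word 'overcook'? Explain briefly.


The word 'overcook' = 'over' (prefix) + 'cook' (root). The prefix is 'over'.

over


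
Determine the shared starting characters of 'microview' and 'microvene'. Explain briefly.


Compare from the start: 6 characters match: 'microv'. Mismatch at position 7: 'i' vs 'e'.

microv


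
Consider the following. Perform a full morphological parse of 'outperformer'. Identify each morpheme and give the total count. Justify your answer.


Step 1: Identify prefix: 'out' (meaning: surpass)
Step 2: Identify root: 'perform'
Step 3: Identify suffix(es): 'er'
Decomposition: out- (prefix: surpass) + perform (root) + -er (suffix: one who)
Total morphemes: 3

3 morphemes (out- (prefix: surpass) + perform (root) + -er (suffix: one who))


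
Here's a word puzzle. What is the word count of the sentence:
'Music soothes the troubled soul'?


Split into words: Music | soothes | the | troubled | soul = 5 words.

5


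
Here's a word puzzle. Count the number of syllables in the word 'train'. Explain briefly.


Break 'train' into syllables: train -> train = 1 syllable

1 syllable


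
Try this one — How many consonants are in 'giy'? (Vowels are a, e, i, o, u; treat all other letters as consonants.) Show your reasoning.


Consonants in 'giy': g, y = 2 consonants.

2


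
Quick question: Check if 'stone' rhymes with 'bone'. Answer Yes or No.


Rime (stressed vowel + following sounds) of 'stone': -one = /oʊn/
Rime of 'bone': -one = /oʊn/
/oʊn/ and /oʊn/ are the same ending sound, so the words rhyme.

Yes


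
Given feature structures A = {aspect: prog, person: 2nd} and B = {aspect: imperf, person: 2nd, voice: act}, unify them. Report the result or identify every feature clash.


Compare features:
aspect: A=prog vs B=imperf -> CLASH
person: A=2nd vs B=2nd -> unified: 2nd
voice: A=_ vs B=act -> unified: act
Clash detected on feature 'aspect' (prog vs imperf); unification fails.

CLASH on 'aspect' (prog vs imperf)


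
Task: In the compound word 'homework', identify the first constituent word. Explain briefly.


Split 'homework' into 'home' + 'work'. The first part is 'home'.

home


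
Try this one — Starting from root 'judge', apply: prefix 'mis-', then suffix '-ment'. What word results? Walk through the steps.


Step 1: Add prefix 'mis-' to 'judge' = 'misjudge'
Step 2: Add suffix '-ment' to 'misjudge' = 'misjudgment'

misjudgment


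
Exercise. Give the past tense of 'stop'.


Apply rule: Double final consonant and add -ed. 'stop' becomes 'stopped'.

stopped


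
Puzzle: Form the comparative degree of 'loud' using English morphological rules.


Apply comparative formation (add -er): 'loud' -> 'louder'.

louder


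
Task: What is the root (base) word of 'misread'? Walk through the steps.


Remove prefix 'mis' from 'misread' to get root 'read'.

read


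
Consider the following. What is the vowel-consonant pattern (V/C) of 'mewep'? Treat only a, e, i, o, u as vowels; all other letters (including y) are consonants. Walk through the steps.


Letter mapping: m = C, e = V, w = C, e = V, p = C.

CVCVC


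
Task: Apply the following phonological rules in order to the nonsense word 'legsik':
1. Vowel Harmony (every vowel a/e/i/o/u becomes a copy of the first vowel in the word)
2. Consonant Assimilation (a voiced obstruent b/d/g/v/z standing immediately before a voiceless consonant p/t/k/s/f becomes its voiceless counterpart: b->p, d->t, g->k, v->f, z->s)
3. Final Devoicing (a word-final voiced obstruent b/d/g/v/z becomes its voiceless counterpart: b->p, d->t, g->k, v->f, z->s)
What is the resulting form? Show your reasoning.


Starting form: 'legsik'
Rule 1: Vowel Harmony: all vowels become 'e' (matching first vowel). 'legsik' -> 'legsek'
Rule 2: Consonant Assimilation: voiced obstruent before voiceless consonant becomes voiceless ('gs' -> 'ks'). 'legsek' -> 'leksek'
Rule 3: Final Devoicing: final consonant 'k' is not one of the voiced obstruents b/d/g/v/z. No change.
Final form: 'leksek'

leksek


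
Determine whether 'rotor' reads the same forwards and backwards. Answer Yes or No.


Forward: 'rotor'
Reversed: 'rotor'
They are identical.

Yes


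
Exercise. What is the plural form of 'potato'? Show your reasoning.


Apply rule: Add -es (consonant + o). 'potato' becomes 'potatoes'.

potatoes


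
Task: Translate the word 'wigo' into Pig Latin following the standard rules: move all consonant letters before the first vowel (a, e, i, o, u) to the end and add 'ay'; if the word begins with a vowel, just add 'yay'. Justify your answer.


'wigo': move consonant cluster 'w' to end and add 'ay': 'igoway'.

igoway


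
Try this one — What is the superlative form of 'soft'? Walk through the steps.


Apply superlative formation (add -est): 'soft' -> 'softest'.

softest


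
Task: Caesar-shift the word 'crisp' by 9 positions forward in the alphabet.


Shift each letter by 9: c -> l, r -> a, i -> r, s -> b, p -> y. Result: 'larby'.

larby


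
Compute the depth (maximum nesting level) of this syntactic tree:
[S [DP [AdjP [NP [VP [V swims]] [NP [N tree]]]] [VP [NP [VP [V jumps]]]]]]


Count bracket nesting levels:
'[' at pos 0: depth = 1
'[' at pos 3: depth = 2
'[' at pos 7: depth = 3
'[' at pos 13: depth = 4
'[' at pos 17: depth = 5
'[' at pos 21: depth = 6
'[' at pos 32: depth = 5
'[' at pos 36: depth = 6
'[' at pos 48: depth = 3
'[' at pos 52: depth = 4
'[' at pos 56: depth = 5
'[' at pos 60: depth = 6
Maximum depth reached: 6

6


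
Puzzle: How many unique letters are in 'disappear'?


Unique letters in 'disappear': {a, d, e, i, p, r, s} = 7 distinct letters.

7


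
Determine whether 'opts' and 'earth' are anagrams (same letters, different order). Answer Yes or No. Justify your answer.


Sorted letters of 'opts': 'opst'
Sorted letters of 'earth': 'aehrt'
They do not match.

No


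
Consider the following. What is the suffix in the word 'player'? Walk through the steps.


The word 'player' = 'play' (root) + '-er' (suffix). The suffix is '-er'.

er


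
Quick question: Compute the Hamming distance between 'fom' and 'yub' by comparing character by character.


Alignment:
Position 1: 'f' vs 'y' = DIFFER
Position 2: 'o' vs 'u' = DIFFER
Position 3: 'm' vs 'b' = DIFFER
Total differences: 3

3


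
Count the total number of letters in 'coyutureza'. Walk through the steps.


Spell out 'coyutureza' and number each letter: c(1), o(2), y(3), u(4), t(5), u(6), r(7), e(8), z(9), a(10). Total: 10 letters.

10


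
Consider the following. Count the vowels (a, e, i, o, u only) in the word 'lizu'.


Vowels in 'lizu': i, u = 2 vowels.

2


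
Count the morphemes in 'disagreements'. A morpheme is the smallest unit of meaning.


Decomposition: dis- (prefix) + agree (root) + -ment (suffix) + -s (plural) = 4 morpheme(s)

4 morphemes


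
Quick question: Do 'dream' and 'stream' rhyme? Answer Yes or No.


Rime (stressed vowel + following sounds) of 'dream': -eam = /iːm/
Rime of 'stream': -eam = /iːm/
/iːm/ and /iːm/ are the same ending sound, so the words rhyme.

Yes


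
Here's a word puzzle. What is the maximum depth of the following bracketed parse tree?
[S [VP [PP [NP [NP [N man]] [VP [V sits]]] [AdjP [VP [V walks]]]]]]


Count bracket nesting levels:
'[' at pos 0: depth = 1
'[' at pos 3: depth = 2
'[' at pos 7: depth = 3
'[' at pos 11: depth = 4
'[' at pos 15: depth = 5
'[' at pos 19: depth = 6
'[' at pos 28: depth = 5
'[' at pos 32: depth = 6
'[' at pos 43: depth = 4
'[' at pos 49: depth = 5
'[' at pos 53: depth = 6
Maximum depth reached: 6

6


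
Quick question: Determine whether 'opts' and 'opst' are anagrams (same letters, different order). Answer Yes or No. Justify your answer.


Sorted letters of 'opts': 'opst'
Sorted letters of 'opst': 'opst'
They match.

Yes


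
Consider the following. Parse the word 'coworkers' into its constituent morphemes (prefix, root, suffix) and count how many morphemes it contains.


Step 1: Identify prefix: 'co' (meaning: together)
Step 2: Identify root: 'work'
Step 3: Identify suffix(es): 'er, s'
Decomposition: co- (prefix: together) + work (root) + -er (suffix: one who) + -s (plural)
Total morphemes: 4

4 morphemes (co- (prefix: together) + work (root) + -er (suffix: one who) + -s (plural))


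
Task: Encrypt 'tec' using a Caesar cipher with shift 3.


Shift each letter by 3: t -> w, e -> h, c -> f. Result: 'whf'.

whf


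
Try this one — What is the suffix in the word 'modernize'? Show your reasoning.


The word 'modernize' = 'modern' (root) + '-ize' (suffix). The suffix is '-ize'.

ize


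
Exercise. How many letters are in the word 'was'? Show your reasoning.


Spell out 'was' and number each letter: w(1), a(2), s(3). Total: 3 letters.

3


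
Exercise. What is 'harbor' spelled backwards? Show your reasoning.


Reverse 'harbor' character by character: 'robrah'.

robrah


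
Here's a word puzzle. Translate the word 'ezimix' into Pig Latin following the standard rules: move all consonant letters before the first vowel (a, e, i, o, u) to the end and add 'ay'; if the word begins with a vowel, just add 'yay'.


'ezimix' starts with a vowel, so add 'yay': 'ezimixyay'.

ezimixyay


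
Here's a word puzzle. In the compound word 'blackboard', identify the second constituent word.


Split 'blackboard' into 'black' + 'board'. The second part is 'board'.

board


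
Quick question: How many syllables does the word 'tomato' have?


Break 'tomato' into syllables: to-ma-to -> to | ma | to = 3 syllables

3 syllables


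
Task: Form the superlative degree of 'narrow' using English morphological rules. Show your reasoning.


Apply superlative formation (add -est): 'narrow' -> 'narrowest'.

narrowest


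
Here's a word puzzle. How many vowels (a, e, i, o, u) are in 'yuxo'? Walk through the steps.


Vowels in 'yuxo': u, o = 2 vowels.

2


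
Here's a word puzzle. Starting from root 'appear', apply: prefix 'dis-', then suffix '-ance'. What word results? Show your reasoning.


Step 1: Add prefix 'dis-' to 'appear' = 'disappear'
Step 2: Add suffix '-ance' to 'disappear' = 'disappearance'

disappearance


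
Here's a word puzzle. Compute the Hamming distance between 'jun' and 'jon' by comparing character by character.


Alignment:
Position 1: 'j' vs 'j' = match
Position 2: 'u' vs 'o' = DIFFER
Position 3: 'n' vs 'n' = match
Total differences: 1

1


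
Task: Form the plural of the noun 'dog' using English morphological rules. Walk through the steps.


Apply rule: Add -s. 'dog' becomes 'dogs'.

dogs


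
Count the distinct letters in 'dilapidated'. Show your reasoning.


Unique letters in 'dilapidated': {a, d, e, i, l, p, t} = 7 distinct letters.

7


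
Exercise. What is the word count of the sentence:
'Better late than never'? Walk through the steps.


Split into words: Better | late | than | never = 4 words.

4


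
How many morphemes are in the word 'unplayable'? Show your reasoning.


Decomposition: un- (prefix) + play (root) + -able (suffix) = 3 morpheme(s)

3 morphemes


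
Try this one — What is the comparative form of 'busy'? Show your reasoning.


Apply comparative formation (consonant + y: change y to i, add -er): 'busy' -> 'busier'.

busier


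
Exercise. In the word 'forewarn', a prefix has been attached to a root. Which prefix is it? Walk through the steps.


The word 'forewarn' = 'fore' (prefix) + 'warn' (root). The prefix is 'fore'.

fore


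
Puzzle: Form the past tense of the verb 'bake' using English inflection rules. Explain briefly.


Apply rule: Add -d (word ends in -e). 'bake' becomes 'baked'.

baked


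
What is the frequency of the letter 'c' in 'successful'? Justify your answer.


Letter 'c' in 'successful': found at position(s) 3, 4 = 2 occurrence(s).

2


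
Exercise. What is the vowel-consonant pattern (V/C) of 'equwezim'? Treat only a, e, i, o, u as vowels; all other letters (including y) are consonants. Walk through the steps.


Letter mapping: e = V, q = C, u = V, w = C, e = V, z = C, i = V, m = C.

VCVCVCVC


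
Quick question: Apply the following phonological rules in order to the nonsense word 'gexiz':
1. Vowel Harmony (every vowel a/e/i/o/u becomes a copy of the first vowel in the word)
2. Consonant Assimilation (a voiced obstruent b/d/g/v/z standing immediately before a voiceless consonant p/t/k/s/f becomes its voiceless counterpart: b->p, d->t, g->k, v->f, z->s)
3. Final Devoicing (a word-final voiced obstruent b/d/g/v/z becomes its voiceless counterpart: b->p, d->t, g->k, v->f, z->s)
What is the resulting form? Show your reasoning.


Starting form: 'gexiz'
Rule 1: Vowel Harmony: all vowels become 'e' (matching first vowel). 'gexiz' -> 'gexez'
Rule 2: Consonant Assimilation: no voiced obstruent (b/d/g/v/z) stands immediately before a voiceless consonant (p/t/k/s/f). No change.
Rule 3: Final Devoicing: word-final voiced obstruent 'z' becomes voiceless 's'. 'gexez' -> 'gexes'
Final form: 'gexes'

gexes


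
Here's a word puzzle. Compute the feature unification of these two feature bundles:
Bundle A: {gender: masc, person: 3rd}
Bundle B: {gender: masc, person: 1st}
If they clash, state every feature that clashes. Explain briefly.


Compare features:
gender: A=masc vs B=masc -> unified: masc
person: A=3rd vs B=1st -> CLASH
Clash detected on feature 'person' (3rd vs 1st); unification fails.

CLASH on 'person' (3rd vs 1st)


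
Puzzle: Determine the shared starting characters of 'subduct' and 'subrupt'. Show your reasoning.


Compare from the start: 3 characters match: 'sub'. Mismatch at position 4: 'd' vs 'r'.

sub


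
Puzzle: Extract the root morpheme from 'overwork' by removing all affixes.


Remove prefix 'over' from 'overwork' to get root 'work'.

work


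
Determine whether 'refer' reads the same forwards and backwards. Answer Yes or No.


Forward: 'refer'
Reversed: 'refer'
They are identical.

Yes


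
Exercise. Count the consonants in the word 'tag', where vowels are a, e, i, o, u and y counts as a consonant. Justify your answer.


Consonants in 'tag': t, g = 2 consonants.

2


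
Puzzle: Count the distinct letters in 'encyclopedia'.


Unique letters in 'encyclopedia': {a, c, d, e, i, l, n, o, p, y} = 10 distinct letters.

10


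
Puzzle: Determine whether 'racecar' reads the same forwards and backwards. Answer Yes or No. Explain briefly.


Forward: 'racecar'
Reversed: 'racecar'
They are identical.

Yes


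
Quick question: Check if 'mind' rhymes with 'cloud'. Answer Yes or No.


Rime (stressed vowel + following sounds) of 'mind': -ind = /aɪnd/
Rime of 'cloud': -oud = /aʊd/
/aɪnd/ and /aʊd/ are different ending sounds, so the words do not rhyme.

No


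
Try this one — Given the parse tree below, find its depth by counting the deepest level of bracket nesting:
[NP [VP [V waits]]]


Count bracket nesting levels:
'[' at pos 0: depth = 1
'[' at pos 4: depth = 2
'[' at pos 8: depth = 3
Maximum depth reached: 3

3


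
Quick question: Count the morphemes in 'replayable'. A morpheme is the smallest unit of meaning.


Decomposition: re- (prefix) + play (root) + -able (suffix) = 3 morpheme(s)

3 morphemes


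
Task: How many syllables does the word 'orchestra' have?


Break 'orchestra' into syllables: or-ches-tra -> or | ches | tra = 3 syllables

3 syllables


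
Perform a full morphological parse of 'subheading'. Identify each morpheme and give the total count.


Step 1: Identify prefix: 'sub' (meaning: below)
Step 2: Identify root: 'head'
Step 3: Identify suffix(es): 'ing'
Decomposition: sub- (prefix: below) + head (root) + -ing (suffix: ongoing/result)
Total morphemes: 3

3 morphemes (sub- (prefix: below) + head (root) + -ing (suffix: ongoing/result))


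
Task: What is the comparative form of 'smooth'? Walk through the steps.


Apply comparative formation (add -er): 'smooth' -> 'smoother'.

smoother


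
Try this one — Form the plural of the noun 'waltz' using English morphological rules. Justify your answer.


Apply rule: Add -es (sibilant/fricative ending). 'waltz' becomes 'waltzes'.

waltzes


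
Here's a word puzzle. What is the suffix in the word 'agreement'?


The word 'agreement' = 'agree' (root) + '-ment' (suffix). The suffix is '-ment'.

ment


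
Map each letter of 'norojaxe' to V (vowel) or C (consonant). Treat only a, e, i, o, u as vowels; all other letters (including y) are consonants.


Letter mapping: n = C, o = V, r = C, o = V, j = C, a = V, x = C, e = V.

CVCVCVCV


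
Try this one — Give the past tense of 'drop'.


Apply rule: Double final consonant and add -ed. 'drop' becomes 'dropped'.

dropped


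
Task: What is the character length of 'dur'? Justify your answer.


Spell out 'dur' and number each letter: d(1), u(2), r(3). Total: 3 letters.

3


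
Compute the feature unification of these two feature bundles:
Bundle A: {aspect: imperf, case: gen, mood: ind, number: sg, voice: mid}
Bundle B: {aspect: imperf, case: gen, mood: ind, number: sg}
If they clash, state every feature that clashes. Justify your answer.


Compare features:
aspect: A=imperf vs B=imperf -> unified: imperf
case: A=gen vs B=gen -> unified: gen
mood: A=ind vs B=ind -> unified: ind
number: A=sg vs B=sg -> unified: sg
voice: A=mid vs B=_ -> unified: mid
No clashes found.

Unified: {aspect: imperf, case: gen, mood: ind, number: sg, voice: mid}


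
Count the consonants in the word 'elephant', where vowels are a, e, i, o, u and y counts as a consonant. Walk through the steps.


Consonants in 'elephant': l, p, h, n, t = 5 consonants.

5


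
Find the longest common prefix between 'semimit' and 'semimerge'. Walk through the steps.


Compare from the start: 5 characters match: 'semim'. Mismatch at position 6: 'i' vs 'e'.

semim


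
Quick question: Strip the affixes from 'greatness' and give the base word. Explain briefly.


Remove suffix '-ness' from 'greatness' to get root 'great'.

great


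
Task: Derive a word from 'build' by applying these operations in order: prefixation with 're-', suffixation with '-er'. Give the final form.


Step 1: Add prefix 're-' to 'build' = 'rebuild'
Step 2: Add suffix '-er' to 'rebuild' = 'rebuilder'

rebuilder


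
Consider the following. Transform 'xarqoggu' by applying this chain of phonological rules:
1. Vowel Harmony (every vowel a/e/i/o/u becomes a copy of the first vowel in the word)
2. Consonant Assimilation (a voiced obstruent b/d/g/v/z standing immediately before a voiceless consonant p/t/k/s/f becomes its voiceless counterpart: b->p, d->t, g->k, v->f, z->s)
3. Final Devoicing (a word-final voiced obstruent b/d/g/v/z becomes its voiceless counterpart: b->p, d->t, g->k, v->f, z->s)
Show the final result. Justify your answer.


Starting form: 'xarqoggu'
Rule 1: Vowel Harmony: all vowels become 'a' (matching first vowel). 'xarqoggu' -> 'xarqagga'
Rule 2: Consonant Assimilation: no voiced obstruent (b/d/g/v/z) stands immediately before a voiceless consonant (p/t/k/s/f). No change.
Rule 3: Final Devoicing: the word ends in the vowel 'a', not a consonant. No change.
Final form: 'xarqagga'

xarqagga


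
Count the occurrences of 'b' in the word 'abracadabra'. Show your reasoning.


Letter 'b' in 'abracadabra': found at position(s) 2, 9 = 2 occurrence(s).

2


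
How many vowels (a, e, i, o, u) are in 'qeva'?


Vowels in 'qeva': e, a = 2 vowels.

2


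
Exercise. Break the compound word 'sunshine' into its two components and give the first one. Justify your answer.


Split 'sunshine' into 'sun' + 'shine'. The first part is 'sun'.

sun


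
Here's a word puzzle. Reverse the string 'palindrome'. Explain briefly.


Reverse 'palindrome' character by character: 'emordnilap'.

emordnilap


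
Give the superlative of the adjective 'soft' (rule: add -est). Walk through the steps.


Apply superlative formation (add -est): 'soft' -> 'softest'.

softest


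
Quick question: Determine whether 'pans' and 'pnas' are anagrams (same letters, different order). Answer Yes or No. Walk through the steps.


Sorted letters of 'pans': 'anps'
Sorted letters of 'pnas': 'anps'
They match.

Yes


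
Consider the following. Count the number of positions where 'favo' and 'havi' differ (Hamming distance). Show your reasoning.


Alignment:
Position 1: 'f' vs 'h' = DIFFER
Position 2: 'a' vs 'a' = match
Position 3: 'v' vs 'v' = match
Position 4: 'o' vs 'i' = DIFFER
Total differences: 2

2


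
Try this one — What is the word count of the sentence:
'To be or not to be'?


Split into words: To | be | or | not | to | be = 6 words.

6


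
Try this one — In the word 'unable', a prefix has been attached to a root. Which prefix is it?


The word 'unable' = 'un' (prefix) + 'able' (root). The prefix is 'un'.

un


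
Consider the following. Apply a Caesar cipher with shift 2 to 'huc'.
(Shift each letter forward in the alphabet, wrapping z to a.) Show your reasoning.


Shift each letter by 2: h -> j, u -> w, c -> e. Result: 'jwe'.

jwe


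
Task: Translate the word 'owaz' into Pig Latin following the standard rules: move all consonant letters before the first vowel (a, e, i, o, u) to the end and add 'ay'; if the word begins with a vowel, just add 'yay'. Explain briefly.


'owaz' starts with a vowel, so add 'yay': 'owazyay'.

owazyay


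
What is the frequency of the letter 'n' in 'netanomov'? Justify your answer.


Letter 'n' in 'netanomov': found at position(s) 1, 5 = 2 occurrence(s).

2


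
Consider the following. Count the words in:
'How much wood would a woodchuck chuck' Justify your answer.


Split into words: How | much | wood | would | a | woodchuck | chuck = 7 words.

7


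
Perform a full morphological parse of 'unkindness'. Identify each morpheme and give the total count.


Step 1: Identify prefix: 'un' (meaning: not/reverse)
Step 2: Identify root: 'kind'
Step 3: Identify suffix(es): 'ness'
Decomposition: un- (prefix: not/reverse) + kind (root) + -ness (suffix: state of)
Total morphemes: 3

3 morphemes (un- (prefix: not/reverse) + kind (root) + -ness (suffix: state of))


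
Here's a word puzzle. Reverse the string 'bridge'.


Reverse 'bridge' character by character: 'egdirb'.

egdirb


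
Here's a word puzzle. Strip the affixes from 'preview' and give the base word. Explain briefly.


Remove prefix 'pre' from 'preview' to get root 'view'.

view


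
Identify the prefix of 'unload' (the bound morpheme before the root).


The word 'unload' = 'un' (prefix) + 'load' (root). The prefix is 'un'.

un


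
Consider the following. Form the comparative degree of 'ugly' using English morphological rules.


Apply comparative formation (consonant + y: change y to i, add -er): 'ugly' -> 'uglier'.

uglier


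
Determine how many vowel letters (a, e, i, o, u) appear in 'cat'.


Vowels in 'cat': a = 1 vowels.

1
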